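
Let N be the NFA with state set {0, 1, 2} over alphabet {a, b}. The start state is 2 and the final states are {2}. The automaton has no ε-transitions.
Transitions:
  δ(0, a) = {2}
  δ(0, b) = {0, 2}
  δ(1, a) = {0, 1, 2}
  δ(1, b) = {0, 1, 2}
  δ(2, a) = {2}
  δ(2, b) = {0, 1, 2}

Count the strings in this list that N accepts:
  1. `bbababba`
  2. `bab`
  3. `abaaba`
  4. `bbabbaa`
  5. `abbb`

5

`bbababba`: accepted
`bab`: accepted
`abaaba`: accepted
`bbabbaa`: accepted
`abbb`: accepted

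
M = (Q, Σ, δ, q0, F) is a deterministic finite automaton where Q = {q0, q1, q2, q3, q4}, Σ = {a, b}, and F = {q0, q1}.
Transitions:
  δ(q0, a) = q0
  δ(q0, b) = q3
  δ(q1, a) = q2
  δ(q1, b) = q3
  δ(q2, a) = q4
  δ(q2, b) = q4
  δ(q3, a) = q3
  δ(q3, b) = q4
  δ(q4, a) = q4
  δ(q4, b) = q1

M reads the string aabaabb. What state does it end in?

q0 --a--> q0
q0 --a--> q0
q0 --b--> q3
q3 --a--> q3
q3 --a--> q3
q3 --b--> q4
q4 --b--> q1

q1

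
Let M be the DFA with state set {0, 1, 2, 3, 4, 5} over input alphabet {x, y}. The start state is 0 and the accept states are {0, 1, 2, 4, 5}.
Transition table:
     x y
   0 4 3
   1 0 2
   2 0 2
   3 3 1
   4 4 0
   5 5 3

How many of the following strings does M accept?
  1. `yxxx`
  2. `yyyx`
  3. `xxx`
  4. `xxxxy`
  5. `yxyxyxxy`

`yxxx`: rejected
`yyyx`: accepted
`xxx`: accepted
`xxxxy`: accepted
`yxyxyxxy`: accepted

4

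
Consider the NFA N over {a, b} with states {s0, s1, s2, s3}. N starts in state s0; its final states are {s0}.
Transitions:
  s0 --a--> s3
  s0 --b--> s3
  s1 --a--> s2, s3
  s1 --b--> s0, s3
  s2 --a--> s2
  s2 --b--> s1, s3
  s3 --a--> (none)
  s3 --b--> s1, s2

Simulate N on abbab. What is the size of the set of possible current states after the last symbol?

Start: {s0}
read a: {s3}
read b: {s1, s2}
read b: {s0, s1, s3}
read a: {s2, s3}
read b: {s1, s2, s3}
Final reachable set {s1, s2, s3} has 3 states.

3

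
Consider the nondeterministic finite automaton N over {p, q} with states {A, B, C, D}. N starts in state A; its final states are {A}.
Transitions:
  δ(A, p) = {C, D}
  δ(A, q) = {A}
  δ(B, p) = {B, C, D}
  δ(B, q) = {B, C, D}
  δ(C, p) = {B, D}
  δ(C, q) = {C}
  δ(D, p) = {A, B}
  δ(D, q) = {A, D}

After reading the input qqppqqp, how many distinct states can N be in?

4

Start: {A}
read q: {A}
read q: {A}
read p: {C, D}
read p: {A, B, D}
read q: {A, B, C, D}
read q: {A, B, C, D}
read p: {A, B, C, D}
Final reachable set {A, B, C, D} has 4 states.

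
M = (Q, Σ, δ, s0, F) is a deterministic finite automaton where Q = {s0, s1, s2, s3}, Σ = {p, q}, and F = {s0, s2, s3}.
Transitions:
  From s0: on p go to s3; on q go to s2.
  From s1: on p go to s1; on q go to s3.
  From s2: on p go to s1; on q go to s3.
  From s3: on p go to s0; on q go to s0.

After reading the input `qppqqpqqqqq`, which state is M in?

s0 --q--> s2
s2 --p--> s1
s1 --p--> s1
s1 --q--> s3
s3 --q--> s0
s0 --p--> s3
s3 --q--> s0
s0 --q--> s2
s2 --q--> s3
s3 --q--> s0
s0 --q--> s2

s2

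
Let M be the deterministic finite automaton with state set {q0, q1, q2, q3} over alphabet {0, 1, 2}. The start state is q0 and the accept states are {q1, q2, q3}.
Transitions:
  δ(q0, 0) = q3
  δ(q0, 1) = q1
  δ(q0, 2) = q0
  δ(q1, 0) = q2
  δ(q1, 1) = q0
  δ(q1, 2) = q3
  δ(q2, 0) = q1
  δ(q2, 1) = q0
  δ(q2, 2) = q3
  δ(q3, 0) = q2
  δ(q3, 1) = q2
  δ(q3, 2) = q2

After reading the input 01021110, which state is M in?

q2

q0 --0--> q3
q3 --1--> q2
q2 --0--> q1
q1 --2--> q3
q3 --1--> q2
q2 --1--> q0
q0 --1--> q1
q1 --0--> q2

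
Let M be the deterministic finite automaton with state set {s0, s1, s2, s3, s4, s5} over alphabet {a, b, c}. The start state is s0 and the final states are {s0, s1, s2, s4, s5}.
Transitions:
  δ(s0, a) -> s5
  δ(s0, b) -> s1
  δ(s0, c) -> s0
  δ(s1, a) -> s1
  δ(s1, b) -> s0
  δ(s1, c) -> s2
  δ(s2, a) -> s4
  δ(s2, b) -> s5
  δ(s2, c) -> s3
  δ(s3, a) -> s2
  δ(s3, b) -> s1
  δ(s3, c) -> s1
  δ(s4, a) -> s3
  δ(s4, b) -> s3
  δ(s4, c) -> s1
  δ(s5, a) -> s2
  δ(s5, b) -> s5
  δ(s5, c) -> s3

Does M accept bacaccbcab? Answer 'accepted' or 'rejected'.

accepted

s0 --b--> s1
s1 --a--> s1
s1 --c--> s2
s2 --a--> s4
s4 --c--> s1
s1 --c--> s2
s2 --b--> s5
s5 --c--> s3
s3 --a--> s2
s2 --b--> s5
End in state s5, which is an accepting state.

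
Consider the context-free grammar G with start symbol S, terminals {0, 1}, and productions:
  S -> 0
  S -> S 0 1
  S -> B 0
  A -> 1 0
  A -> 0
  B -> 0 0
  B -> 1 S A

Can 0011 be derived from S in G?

no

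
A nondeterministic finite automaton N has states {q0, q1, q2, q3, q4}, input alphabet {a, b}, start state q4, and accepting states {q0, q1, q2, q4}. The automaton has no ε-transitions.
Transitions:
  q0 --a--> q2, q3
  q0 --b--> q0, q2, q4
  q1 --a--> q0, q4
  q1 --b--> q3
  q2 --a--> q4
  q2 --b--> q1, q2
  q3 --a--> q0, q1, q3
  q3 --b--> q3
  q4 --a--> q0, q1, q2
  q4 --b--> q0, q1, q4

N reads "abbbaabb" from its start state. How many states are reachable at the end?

5

Start: {q4}
read a: {q0, q1, q2}
read b: {q0, q1, q2, q3, q4}
read b: {q0, q1, q2, q3, q4}
read b: {q0, q1, q2, q3, q4}
read a: {q0, q1, q2, q3, q4}
read a: {q0, q1, q2, q3, q4}
read b: {q0, q1, q2, q3, q4}
read b: {q0, q1, q2, q3, q4}
Final reachable set {q0, q1, q2, q3, q4} has 5 states.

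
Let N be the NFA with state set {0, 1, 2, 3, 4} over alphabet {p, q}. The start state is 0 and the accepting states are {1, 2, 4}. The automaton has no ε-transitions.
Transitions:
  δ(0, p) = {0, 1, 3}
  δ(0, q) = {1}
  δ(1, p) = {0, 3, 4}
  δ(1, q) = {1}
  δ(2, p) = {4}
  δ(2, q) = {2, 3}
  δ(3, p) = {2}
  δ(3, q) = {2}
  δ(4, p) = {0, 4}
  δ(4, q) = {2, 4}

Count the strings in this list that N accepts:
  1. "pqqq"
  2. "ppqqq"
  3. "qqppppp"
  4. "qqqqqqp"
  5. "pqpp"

5

"pqqq": accepted
"ppqqq": accepted
"qqppppp": accepted
"qqqqqqp": accepted
"pqpp": accepted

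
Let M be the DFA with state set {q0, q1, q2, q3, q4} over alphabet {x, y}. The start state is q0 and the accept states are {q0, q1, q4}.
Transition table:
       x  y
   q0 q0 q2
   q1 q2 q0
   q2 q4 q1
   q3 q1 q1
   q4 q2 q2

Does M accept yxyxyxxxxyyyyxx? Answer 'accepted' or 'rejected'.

q0 --y--> q2
q2 --x--> q4
q4 --y--> q2
q2 --x--> q4
q4 --y--> q2
q2 --x--> q4
q4 --x--> q2
q2 --x--> q4
q4 --x--> q2
q2 --y--> q1
q1 --y--> q0
q0 --y--> q2
q2 --y--> q1
q1 --x--> q2
q2 --x--> q4
End in state q4, which is an accepting state.

accepted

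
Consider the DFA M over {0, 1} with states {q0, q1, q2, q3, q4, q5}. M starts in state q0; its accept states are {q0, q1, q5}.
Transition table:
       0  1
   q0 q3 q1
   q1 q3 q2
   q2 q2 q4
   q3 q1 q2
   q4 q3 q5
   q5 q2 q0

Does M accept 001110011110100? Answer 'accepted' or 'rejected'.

rejected

q0 --0--> q3
q3 --0--> q1
q1 --1--> q2
q2 --1--> q4
q4 --1--> q5
q5 --0--> q2
q2 --0--> q2
q2 --1--> q4
q4 --1--> q5
q5 --1--> q0
q0 --1--> q1
q1 --0--> q3
q3 --1--> q2
q2 --0--> q2
q2 --0--> q2
End in state q2, which is not an accepting state.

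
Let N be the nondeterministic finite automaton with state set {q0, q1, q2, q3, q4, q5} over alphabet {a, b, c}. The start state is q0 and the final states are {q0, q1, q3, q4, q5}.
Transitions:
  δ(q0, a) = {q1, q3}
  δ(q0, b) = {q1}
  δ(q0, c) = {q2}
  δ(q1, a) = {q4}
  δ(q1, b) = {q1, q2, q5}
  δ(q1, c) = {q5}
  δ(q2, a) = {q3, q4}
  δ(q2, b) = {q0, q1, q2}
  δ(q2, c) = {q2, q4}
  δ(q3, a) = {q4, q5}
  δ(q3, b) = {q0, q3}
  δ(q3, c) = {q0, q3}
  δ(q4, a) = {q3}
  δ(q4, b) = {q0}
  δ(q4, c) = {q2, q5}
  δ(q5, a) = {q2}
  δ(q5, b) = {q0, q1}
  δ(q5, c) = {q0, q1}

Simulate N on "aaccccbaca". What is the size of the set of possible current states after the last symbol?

Start: {q0}
read a: {q1, q3}
read a: {q4, q5}
read c: {q0, q1, q2, q5}
read c: {q0, q1, q2, q4, q5}
read c: {q0, q1, q2, q4, q5}
read c: {q0, q1, q2, q4, q5}
read b: {q0, q1, q2, q5}
read a: {q1, q2, q3, q4}
read c: {q0, q2, q3, q4, q5}
read a: {q1, q2, q3, q4, q5}
Final reachable set {q1, q2, q3, q4, q5} has 5 states.

5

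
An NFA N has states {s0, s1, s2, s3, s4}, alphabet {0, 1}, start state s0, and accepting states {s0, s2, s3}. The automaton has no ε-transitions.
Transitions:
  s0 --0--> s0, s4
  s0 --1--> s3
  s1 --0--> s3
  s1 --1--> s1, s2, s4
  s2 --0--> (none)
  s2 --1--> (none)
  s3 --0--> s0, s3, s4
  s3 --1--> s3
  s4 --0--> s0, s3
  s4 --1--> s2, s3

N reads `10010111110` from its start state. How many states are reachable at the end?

Start: {s0}
read 1: {s3}
read 0: {s0, s3, s4}
read 0: {s0, s3, s4}
read 1: {s2, s3}
read 0: {s0, s3, s4}
read 1: {s2, s3}
read 1: {s3}
read 1: {s3}
read 1: {s3}
read 1: {s3}
read 0: {s0, s3, s4}
Final reachable set {s0, s3, s4} has 3 states.

3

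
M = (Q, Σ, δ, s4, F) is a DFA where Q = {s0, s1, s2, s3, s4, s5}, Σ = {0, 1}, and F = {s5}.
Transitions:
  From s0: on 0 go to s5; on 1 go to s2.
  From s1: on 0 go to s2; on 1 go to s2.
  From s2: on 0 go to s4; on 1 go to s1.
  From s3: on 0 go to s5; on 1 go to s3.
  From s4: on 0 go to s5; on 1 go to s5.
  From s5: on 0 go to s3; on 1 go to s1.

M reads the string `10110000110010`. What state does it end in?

s4 --1--> s5
s5 --0--> s3
s3 --1--> s3
s3 --1--> s3
s3 --0--> s5
s5 --0--> s3
s3 --0--> s5
s5 --0--> s3
s3 --1--> s3
s3 --1--> s3
s3 --0--> s5
s5 --0--> s3
s3 --1--> s3
s3 --0--> s5

s5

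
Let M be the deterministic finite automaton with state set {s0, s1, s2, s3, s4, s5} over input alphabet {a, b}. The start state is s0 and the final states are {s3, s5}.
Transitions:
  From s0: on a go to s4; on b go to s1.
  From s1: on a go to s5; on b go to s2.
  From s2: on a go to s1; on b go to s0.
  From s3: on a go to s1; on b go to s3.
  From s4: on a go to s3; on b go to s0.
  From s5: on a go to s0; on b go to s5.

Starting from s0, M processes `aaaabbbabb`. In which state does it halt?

s0 --a--> s4
s4 --a--> s3
s3 --a--> s1
s1 --a--> s5
s5 --b--> s5
s5 --b--> s5
s5 --b--> s5
s5 --a--> s0
s0 --b--> s1
s1 --b--> s2

s2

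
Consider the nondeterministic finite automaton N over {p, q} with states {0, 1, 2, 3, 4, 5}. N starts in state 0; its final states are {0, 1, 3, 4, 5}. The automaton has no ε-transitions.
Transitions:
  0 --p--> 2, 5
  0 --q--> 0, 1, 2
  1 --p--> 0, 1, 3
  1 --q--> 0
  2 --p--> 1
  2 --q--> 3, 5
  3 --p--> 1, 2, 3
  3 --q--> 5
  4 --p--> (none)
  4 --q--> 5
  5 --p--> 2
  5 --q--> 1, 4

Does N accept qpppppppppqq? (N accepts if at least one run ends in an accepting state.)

accepted

Start: {0}
read q: {0, 1, 2}
read p: {0, 1, 2, 3, 5}
read p: {0, 1, 2, 3, 5}
read p: {0, 1, 2, 3, 5}
read p: {0, 1, 2, 3, 5}
read p: {0, 1, 2, 3, 5}
read p: {0, 1, 2, 3, 5}
read p: {0, 1, 2, 3, 5}
read p: {0, 1, 2, 3, 5}
read p: {0, 1, 2, 3, 5}
read q: {0, 1, 2, 3, 4, 5}
read q: {0, 1, 2, 3, 4, 5}
Reachable ∩ accepting = {0, 1, 3, 4, 5} — nonempty.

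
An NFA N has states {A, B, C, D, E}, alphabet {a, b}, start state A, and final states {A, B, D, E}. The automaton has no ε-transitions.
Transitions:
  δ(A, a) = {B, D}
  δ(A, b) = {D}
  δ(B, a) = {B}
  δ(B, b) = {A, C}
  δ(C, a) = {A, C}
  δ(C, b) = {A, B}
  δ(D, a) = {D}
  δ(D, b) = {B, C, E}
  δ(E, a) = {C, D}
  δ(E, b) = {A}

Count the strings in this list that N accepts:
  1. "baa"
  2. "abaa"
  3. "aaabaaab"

"baa": accepted
"abaa": accepted
"aaabaaab": accepted

3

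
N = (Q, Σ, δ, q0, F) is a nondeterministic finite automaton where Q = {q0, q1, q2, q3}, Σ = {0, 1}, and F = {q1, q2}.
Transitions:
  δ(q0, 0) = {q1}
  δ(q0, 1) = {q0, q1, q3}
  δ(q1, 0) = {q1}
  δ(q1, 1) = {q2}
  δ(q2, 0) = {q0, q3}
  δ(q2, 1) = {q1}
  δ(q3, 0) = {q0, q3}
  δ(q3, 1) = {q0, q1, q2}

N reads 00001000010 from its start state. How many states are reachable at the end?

3

Start: {q0}
read 0: {q1}
read 0: {q1}
read 0: {q1}
read 0: {q1}
read 1: {q2}
read 0: {q0, q3}
read 0: {q0, q1, q3}
read 0: {q0, q1, q3}
read 0: {q0, q1, q3}
read 1: {q0, q1, q2, q3}
read 0: {q0, q1, q3}
Final reachable set {q0, q1, q3} has 3 states.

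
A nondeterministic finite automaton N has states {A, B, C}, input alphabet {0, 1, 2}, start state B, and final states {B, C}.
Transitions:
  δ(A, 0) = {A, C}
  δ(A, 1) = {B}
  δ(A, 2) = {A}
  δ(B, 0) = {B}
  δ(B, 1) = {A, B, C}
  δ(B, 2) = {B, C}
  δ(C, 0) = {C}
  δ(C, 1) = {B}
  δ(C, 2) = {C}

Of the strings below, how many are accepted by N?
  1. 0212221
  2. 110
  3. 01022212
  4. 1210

0212221: accepted
110: accepted
01022212: accepted
1210: accepted

4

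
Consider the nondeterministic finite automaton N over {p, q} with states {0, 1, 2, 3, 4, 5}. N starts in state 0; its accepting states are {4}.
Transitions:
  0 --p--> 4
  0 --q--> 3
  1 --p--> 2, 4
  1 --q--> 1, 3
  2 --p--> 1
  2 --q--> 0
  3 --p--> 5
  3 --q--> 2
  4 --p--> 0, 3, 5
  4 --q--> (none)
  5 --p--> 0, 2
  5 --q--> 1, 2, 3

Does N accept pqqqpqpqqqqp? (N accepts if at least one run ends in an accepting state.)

Start: {0}
read p: {4}
read q: {}
The reachable set is empty and stays empty for the remaining 10 symbols.
Reachable ∩ accepting = {} — empty.

rejected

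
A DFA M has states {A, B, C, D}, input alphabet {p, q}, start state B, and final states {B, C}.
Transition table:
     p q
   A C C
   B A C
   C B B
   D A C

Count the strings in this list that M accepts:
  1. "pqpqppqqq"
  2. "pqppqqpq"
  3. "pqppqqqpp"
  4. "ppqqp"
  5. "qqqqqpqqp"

"pqpqppqqq": accepted
"pqppqqpq": accepted
"pqppqqqpp": rejected
"ppqqp": accepted
"qqqqqpqqp": rejected

3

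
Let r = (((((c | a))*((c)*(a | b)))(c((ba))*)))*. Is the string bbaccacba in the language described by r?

no

bbaccacba cannot be split into zero or more pieces each matching ((((c|a))*((c)*(a|b)))(c((ba))*)).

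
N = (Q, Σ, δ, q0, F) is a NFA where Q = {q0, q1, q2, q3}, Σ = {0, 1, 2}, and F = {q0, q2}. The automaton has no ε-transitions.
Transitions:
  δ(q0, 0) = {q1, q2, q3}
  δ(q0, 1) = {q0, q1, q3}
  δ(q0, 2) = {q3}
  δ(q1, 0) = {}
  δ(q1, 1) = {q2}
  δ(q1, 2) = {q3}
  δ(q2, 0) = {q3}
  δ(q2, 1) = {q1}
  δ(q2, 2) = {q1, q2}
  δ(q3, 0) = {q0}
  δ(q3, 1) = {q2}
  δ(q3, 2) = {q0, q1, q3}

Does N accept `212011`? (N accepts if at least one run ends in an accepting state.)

rejected

Start: {q0}
read 2: {q3}
read 1: {q2}
read 2: {q1, q2}
read 0: {q3}
read 1: {q2}
read 1: {q1}
Reachable ∩ accepting = {} — empty.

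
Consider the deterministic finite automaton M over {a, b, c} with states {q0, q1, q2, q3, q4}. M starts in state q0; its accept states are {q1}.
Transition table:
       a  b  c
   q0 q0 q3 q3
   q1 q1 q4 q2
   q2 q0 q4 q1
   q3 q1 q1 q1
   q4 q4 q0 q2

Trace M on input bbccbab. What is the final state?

q0 --b--> q3
q3 --b--> q1
q1 --c--> q2
q2 --c--> q1
q1 --b--> q4
q4 --a--> q4
q4 --b--> q0

q0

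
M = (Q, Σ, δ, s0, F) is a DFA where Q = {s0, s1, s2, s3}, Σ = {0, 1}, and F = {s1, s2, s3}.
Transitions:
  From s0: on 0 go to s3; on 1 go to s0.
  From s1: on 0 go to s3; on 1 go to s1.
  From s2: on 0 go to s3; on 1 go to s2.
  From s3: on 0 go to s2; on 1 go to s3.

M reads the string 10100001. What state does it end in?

s0 --1--> s0
s0 --0--> s3
s3 --1--> s3
s3 --0--> s2
s2 --0--> s3
s3 --0--> s2
s2 --0--> s3
s3 --1--> s3

s3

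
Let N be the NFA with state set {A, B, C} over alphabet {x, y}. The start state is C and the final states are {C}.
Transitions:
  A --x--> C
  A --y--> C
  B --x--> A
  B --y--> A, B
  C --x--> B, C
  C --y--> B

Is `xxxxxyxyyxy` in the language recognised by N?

Start: {C}
read x: {B, C}
read x: {A, B, C}
read x: {A, B, C}
read x: {A, B, C}
read x: {A, B, C}
read y: {A, B, C}
read x: {A, B, C}
read y: {A, B, C}
read y: {A, B, C}
read x: {A, B, C}
read y: {A, B, C}
Reachable ∩ accepting = {C} — nonempty.

accepted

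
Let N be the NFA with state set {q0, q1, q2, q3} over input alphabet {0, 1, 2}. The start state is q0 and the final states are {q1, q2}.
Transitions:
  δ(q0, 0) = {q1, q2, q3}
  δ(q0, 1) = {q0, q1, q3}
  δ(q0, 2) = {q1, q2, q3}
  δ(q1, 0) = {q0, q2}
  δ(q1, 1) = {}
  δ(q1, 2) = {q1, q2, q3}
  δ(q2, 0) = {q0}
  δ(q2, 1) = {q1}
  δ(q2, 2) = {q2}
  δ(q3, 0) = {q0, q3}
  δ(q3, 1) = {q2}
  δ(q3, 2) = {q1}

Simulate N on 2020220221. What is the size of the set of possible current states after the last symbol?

2

Start: {q0}
read 2: {q1, q2, q3}
read 0: {q0, q2, q3}
read 2: {q1, q2, q3}
read 0: {q0, q2, q3}
read 2: {q1, q2, q3}
read 2: {q1, q2, q3}
read 0: {q0, q2, q3}
read 2: {q1, q2, q3}
read 2: {q1, q2, q3}
read 1: {q1, q2}
Final reachable set {q1, q2} has 2 states.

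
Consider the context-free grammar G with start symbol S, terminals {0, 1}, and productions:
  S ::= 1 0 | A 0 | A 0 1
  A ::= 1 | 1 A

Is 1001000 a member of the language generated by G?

no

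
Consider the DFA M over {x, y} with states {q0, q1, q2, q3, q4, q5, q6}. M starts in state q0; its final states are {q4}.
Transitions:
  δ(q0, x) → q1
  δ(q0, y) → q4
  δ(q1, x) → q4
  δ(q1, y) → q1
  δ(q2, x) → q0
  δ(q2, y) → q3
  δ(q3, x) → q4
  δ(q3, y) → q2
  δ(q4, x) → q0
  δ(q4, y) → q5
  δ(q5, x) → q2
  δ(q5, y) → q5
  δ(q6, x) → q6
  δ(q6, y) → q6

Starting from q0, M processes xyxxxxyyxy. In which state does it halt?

q0 --x--> q1
q1 --y--> q1
q1 --x--> q4
q4 --x--> q0
q0 --x--> q1
q1 --x--> q4
q4 --y--> q5
q5 --y--> q5
q5 --x--> q2
q2 --y--> q3

q3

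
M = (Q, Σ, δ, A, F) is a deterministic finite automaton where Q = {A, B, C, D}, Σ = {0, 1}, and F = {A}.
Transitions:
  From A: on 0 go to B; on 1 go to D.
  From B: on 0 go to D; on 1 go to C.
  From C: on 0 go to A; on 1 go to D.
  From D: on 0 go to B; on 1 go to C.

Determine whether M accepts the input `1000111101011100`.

A --1--> D
D --0--> B
B --0--> D
D --0--> B
B --1--> C
C --1--> D
D --1--> C
C --1--> D
D --0--> B
B --1--> C
C --0--> A
A --1--> D
D --1--> C
C --1--> D
D --0--> B
B --0--> D
End in state D, which is not an accepting state.

rejected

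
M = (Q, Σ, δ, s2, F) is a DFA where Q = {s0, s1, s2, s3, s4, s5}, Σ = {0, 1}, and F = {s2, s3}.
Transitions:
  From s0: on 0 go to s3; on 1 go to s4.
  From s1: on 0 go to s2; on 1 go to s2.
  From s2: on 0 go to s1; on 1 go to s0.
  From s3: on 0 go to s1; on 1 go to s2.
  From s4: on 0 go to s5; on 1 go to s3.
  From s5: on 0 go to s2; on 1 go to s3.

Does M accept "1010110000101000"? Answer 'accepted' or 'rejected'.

rejected

s2 --1--> s0
s0 --0--> s3
s3 --1--> s2
s2 --0--> s1
s1 --1--> s2
s2 --1--> s0
s0 --0--> s3
s3 --0--> s1
s1 --0--> s2
s2 --0--> s1
s1 --1--> s2
s2 --0--> s1
s1 --1--> s2
s2 --0--> s1
s1 --0--> s2
s2 --0--> s1
End in state s1, which is not an accepting state.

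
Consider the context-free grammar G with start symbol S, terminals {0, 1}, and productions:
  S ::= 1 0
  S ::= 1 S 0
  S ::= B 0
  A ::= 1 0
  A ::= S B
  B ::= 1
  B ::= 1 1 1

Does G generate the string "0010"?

no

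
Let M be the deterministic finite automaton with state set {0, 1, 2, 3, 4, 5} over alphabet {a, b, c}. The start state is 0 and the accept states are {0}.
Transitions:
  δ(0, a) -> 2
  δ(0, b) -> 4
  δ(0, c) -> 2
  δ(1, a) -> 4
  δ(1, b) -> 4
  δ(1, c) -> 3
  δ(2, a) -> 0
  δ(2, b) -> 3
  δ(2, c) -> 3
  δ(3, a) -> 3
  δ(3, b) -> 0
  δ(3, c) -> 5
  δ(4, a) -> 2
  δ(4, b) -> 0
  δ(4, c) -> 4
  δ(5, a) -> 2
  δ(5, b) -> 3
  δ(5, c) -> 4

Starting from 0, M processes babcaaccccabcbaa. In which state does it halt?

0 --b--> 4
4 --a--> 2
2 --b--> 3
3 --c--> 5
5 --a--> 2
2 --a--> 0
0 --c--> 2
2 --c--> 3
3 --c--> 5
5 --c--> 4
4 --a--> 2
2 --b--> 3
3 --c--> 5
5 --b--> 3
3 --a--> 3
3 --a--> 3

3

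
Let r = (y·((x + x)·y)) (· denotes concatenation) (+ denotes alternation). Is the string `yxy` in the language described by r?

yes

Split as y·xy: y matches y and ((x+x)·y) matches xy.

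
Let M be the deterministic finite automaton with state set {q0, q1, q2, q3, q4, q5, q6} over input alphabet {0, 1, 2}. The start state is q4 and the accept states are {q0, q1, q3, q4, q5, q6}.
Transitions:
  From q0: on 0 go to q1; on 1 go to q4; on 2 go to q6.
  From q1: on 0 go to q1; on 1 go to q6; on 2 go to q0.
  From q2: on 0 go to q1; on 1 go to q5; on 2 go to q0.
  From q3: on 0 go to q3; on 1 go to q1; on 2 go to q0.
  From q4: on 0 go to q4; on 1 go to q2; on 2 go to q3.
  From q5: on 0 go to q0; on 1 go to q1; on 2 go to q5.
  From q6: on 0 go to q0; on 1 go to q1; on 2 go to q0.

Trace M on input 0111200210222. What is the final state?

q6

q4 --0--> q4
q4 --1--> q2
q2 --1--> q5
q5 --1--> q1
q1 --2--> q0
q0 --0--> q1
q1 --0--> q1
q1 --2--> q0
q0 --1--> q4
q4 --0--> q4
q4 --2--> q3
q3 --2--> q0
q0 --2--> q6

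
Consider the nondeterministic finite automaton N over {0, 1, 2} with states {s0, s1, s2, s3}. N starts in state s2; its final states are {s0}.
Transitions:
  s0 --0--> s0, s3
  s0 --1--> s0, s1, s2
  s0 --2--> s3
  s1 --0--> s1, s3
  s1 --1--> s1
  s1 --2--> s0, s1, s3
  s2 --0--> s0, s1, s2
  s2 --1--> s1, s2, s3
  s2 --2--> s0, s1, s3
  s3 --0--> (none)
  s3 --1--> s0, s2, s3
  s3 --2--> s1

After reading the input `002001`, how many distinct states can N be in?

Start: {s2}
read 0: {s0, s1, s2}
read 0: {s0, s1, s2, s3}
read 2: {s0, s1, s3}
read 0: {s0, s1, s3}
read 0: {s0, s1, s3}
read 1: {s0, s1, s2, s3}
Final reachable set {s0, s1, s2, s3} has 4 states.

4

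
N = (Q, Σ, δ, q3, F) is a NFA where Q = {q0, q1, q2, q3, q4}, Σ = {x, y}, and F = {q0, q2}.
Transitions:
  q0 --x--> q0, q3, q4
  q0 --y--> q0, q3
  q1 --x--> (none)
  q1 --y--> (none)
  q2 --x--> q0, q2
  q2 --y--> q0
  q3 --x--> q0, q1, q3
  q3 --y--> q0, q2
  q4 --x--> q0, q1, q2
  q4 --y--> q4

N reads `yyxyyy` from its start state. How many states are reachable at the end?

4

Start: {q3}
read y: {q0, q2}
read y: {q0, q3}
read x: {q0, q1, q3, q4}
read y: {q0, q2, q3, q4}
read y: {q0, q2, q3, q4}
read y: {q0, q2, q3, q4}
Final reachable set {q0, q2, q3, q4} has 4 states.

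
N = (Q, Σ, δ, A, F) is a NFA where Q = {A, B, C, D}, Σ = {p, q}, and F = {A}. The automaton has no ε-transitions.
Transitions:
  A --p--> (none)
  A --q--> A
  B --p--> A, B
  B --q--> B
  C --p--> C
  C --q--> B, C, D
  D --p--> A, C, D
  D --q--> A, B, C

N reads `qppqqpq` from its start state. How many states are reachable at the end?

Start: {A}
read q: {A}
read p: {}
The reachable set is empty and stays empty for the remaining 5 symbols.
Final reachable set {} has 0 states.

0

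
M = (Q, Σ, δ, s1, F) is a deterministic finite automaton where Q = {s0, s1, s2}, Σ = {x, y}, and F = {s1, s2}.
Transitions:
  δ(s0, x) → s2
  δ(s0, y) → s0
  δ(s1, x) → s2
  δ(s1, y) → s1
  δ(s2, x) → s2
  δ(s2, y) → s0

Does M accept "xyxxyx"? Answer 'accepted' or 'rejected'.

s1 --x--> s2
s2 --y--> s0
s0 --x--> s2
s2 --x--> s2
s2 --y--> s0
s0 --x--> s2
End in state s2, which is an accepting state.

accepted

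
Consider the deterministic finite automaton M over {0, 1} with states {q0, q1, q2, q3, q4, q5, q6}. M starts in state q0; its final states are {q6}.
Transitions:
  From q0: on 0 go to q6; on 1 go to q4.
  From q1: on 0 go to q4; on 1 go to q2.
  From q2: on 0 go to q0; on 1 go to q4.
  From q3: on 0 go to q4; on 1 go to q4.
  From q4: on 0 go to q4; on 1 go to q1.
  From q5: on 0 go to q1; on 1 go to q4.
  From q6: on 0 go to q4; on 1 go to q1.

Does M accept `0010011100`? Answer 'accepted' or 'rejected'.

rejected

q0 --0--> q6
q6 --0--> q4
q4 --1--> q1
q1 --0--> q4
q4 --0--> q4
q4 --1--> q1
q1 --1--> q2
q2 --1--> q4
q4 --0--> q4
q4 --0--> q4
End in state q4, which is not an accepting state.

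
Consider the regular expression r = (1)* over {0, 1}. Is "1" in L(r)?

Split into 1 piece 1; each matches 1.

yes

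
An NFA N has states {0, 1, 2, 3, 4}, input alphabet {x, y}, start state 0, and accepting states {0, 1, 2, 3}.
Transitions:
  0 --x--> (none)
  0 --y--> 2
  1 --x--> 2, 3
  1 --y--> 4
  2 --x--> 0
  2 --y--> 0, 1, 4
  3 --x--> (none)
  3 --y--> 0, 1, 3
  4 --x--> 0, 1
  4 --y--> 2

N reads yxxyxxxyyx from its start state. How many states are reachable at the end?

Start: {0}
read y: {2}
read x: {0}
read x: {}
The reachable set is empty and stays empty for the remaining 7 symbols.
Final reachable set {} has 0 states.

0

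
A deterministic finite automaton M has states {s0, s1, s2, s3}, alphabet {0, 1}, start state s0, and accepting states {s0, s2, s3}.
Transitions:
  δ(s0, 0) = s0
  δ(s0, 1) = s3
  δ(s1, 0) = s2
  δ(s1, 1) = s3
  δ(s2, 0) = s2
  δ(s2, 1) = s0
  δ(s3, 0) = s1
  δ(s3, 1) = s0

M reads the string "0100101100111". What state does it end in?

s3

s0 --0--> s0
s0 --1--> s3
s3 --0--> s1
s1 --0--> s2
s2 --1--> s0
s0 --0--> s0
s0 --1--> s3
s3 --1--> s0
s0 --0--> s0
s0 --0--> s0
s0 --1--> s3
s3 --1--> s0
s0 --1--> s3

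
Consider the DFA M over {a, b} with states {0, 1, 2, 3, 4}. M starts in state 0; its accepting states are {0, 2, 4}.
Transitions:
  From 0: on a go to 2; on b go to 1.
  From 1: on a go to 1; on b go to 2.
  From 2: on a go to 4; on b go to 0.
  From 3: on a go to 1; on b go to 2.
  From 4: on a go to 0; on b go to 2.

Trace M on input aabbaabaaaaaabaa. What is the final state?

4

0 --a--> 2
2 --a--> 4
4 --b--> 2
2 --b--> 0
0 --a--> 2
2 --a--> 4
4 --b--> 2
2 --a--> 4
4 --a--> 0
0 --a--> 2
2 --a--> 4
4 --a--> 0
0 --a--> 2
2 --b--> 0
0 --a--> 2
2 --a--> 4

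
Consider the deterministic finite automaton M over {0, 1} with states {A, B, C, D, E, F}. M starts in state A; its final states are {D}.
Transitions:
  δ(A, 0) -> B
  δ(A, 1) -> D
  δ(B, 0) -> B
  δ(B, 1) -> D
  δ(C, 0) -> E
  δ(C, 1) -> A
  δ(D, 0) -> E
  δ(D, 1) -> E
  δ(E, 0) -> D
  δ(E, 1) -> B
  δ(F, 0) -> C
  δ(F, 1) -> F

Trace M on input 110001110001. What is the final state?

B

A --1--> D
D --1--> E
E --0--> D
D --0--> E
E --0--> D
D --1--> E
E --1--> B
B --1--> D
D --0--> E
E --0--> D
D --0--> E
E --1--> B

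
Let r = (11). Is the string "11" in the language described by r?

Split as 1·1: 1 matches 1 and 1 matches 1.

yes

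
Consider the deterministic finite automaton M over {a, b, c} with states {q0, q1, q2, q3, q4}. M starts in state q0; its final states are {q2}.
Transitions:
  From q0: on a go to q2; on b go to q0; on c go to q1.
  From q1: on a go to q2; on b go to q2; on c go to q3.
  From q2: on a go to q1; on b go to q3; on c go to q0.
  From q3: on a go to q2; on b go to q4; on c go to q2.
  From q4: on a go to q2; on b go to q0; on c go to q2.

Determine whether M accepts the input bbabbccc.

rejected

q0 --b--> q0
q0 --b--> q0
q0 --a--> q2
q2 --b--> q3
q3 --b--> q4
q4 --c--> q2
q2 --c--> q0
q0 --c--> q1
End in state q1, which is not an accepting state.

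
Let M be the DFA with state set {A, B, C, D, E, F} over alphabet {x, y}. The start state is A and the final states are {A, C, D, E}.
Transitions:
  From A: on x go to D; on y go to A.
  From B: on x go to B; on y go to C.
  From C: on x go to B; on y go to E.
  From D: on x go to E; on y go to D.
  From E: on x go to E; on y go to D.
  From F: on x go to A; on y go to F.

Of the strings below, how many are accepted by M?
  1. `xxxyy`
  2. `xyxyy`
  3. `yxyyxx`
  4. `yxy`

`xxxyy`: accepted
`xyxyy`: accepted
`yxyyxx`: accepted
`yxy`: accepted

4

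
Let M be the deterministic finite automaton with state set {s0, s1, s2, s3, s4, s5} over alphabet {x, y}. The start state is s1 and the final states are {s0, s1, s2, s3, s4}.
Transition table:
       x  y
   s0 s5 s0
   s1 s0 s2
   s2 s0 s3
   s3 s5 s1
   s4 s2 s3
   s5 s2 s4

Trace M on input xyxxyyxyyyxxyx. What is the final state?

s1 --x--> s0
s0 --y--> s0
s0 --x--> s5
s5 --x--> s2
s2 --y--> s3
s3 --y--> s1
s1 --x--> s0
s0 --y--> s0
s0 --y--> s0
s0 --y--> s0
s0 --x--> s5
s5 --x--> s2
s2 --y--> s3
s3 --x--> s5

s5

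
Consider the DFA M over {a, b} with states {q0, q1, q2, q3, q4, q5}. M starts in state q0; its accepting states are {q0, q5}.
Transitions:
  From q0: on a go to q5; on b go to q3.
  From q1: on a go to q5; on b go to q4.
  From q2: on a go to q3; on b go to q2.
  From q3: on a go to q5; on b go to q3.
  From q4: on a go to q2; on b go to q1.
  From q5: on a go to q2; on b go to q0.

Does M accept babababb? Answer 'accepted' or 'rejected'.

q0 --b--> q3
q3 --a--> q5
q5 --b--> q0
q0 --a--> q5
q5 --b--> q0
q0 --a--> q5
q5 --b--> q0
q0 --b--> q3
End in state q3, which is not an accepting state.

rejected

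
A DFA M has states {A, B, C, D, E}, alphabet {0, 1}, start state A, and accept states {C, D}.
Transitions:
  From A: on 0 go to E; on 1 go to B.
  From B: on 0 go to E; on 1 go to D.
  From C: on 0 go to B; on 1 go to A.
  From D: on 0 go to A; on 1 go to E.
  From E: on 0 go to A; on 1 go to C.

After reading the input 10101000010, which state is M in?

B

A --1--> B
B --0--> E
E --1--> C
C --0--> B
B --1--> D
D --0--> A
A --0--> E
E --0--> A
A --0--> E
E --1--> C
C --0--> B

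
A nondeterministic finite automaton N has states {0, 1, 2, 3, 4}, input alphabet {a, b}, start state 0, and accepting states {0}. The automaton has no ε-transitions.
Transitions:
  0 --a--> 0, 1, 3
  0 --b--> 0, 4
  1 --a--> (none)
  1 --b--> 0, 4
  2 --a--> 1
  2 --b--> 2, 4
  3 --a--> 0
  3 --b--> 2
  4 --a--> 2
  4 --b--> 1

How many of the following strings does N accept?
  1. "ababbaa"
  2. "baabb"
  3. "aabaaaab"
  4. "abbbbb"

4

"ababbaa": accepted
"baabb": accepted
"aabaaaab": accepted
"abbbbb": accepted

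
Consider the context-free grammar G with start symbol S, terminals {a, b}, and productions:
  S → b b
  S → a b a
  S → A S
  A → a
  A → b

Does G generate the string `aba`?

S ⇒ aba

yes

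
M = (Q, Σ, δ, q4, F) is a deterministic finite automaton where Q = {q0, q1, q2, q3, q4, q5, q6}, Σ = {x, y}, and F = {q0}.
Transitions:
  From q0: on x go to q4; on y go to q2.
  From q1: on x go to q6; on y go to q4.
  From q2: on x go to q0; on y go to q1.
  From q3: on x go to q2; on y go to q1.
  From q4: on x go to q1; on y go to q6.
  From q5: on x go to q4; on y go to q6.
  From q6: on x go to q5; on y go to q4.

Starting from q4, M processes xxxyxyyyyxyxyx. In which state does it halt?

q4 --x--> q1
q1 --x--> q6
q6 --x--> q5
q5 --y--> q6
q6 --x--> q5
q5 --y--> q6
q6 --y--> q4
q4 --y--> q6
q6 --y--> q4
q4 --x--> q1
q1 --y--> q4
q4 --x--> q1
q1 --y--> q4
q4 --x--> q1

q1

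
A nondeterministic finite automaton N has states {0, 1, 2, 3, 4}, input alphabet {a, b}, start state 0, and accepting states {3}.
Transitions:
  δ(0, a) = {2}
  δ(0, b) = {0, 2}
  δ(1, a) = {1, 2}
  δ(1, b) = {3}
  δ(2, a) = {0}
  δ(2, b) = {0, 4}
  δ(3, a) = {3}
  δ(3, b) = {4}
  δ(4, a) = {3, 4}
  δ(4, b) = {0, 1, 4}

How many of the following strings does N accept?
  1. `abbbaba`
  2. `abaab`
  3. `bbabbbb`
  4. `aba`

3

`abbbaba`: accepted
`abaab`: rejected
`bbabbbb`: accepted
`aba`: accepted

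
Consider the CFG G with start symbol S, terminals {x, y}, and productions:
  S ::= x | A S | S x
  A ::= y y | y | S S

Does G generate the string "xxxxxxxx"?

S ⇒ Sx ⇒ ASx ⇒ SSSx ⇒ SxSSx ⇒ SxxSSx ⇒ SxxxSSx ⇒ SxxxxSSx ⇒ xxxxxSSx ⇒ xxxxxxSx ⇒ xxxxxxxx

yes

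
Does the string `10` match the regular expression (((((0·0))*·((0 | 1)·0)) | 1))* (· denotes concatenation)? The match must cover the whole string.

Split into 1 piece 10; each matches ((((0·0))*·((0|1)·0))|1).

yes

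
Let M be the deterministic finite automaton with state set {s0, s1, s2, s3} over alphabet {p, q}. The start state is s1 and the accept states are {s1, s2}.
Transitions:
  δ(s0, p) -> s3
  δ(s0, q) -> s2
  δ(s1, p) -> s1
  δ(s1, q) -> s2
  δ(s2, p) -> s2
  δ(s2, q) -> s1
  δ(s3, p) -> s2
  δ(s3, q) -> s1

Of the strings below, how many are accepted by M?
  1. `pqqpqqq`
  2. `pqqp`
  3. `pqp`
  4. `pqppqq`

4

`pqqpqqq`: accepted
`pqqp`: accepted
`pqp`: accepted
`pqppqq`: accepted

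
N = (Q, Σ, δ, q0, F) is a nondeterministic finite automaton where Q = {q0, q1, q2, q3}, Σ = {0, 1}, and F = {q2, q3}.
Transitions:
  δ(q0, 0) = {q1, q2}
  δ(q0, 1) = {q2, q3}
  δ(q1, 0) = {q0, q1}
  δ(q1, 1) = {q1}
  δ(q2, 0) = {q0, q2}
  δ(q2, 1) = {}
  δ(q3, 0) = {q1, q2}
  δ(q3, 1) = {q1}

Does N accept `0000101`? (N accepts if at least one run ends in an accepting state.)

accepted

Start: {q0}
read 0: {q1, q2}
read 0: {q0, q1, q2}
read 0: {q0, q1, q2}
read 0: {q0, q1, q2}
read 1: {q1, q2, q3}
read 0: {q0, q1, q2}
read 1: {q1, q2, q3}
Reachable ∩ accepting = {q2, q3} — nonempty.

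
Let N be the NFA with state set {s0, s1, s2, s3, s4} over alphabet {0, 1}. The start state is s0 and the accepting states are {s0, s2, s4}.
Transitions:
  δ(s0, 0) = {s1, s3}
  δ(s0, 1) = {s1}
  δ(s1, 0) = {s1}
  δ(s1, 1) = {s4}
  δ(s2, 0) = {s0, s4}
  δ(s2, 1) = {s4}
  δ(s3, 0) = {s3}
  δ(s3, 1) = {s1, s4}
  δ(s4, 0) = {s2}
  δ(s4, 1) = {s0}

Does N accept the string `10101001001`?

accepted

Start: {s0}
read 1: {s1}
read 0: {s1}
read 1: {s4}
read 0: {s2}
read 1: {s4}
read 0: {s2}
read 0: {s0, s4}
read 1: {s0, s1}
read 0: {s1, s3}
read 0: {s1, s3}
read 1: {s1, s4}
Reachable ∩ accepting = {s4} — nonempty.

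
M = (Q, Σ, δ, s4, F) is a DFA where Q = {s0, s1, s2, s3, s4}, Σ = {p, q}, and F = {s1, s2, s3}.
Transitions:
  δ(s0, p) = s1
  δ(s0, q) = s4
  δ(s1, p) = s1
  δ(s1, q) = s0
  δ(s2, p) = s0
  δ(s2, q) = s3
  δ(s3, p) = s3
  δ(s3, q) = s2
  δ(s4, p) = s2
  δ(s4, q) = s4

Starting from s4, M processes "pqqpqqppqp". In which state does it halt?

s2

s4 --p--> s2
s2 --q--> s3
s3 --q--> s2
s2 --p--> s0
s0 --q--> s4
s4 --q--> s4
s4 --p--> s2
s2 --p--> s0
s0 --q--> s4
s4 --p--> s2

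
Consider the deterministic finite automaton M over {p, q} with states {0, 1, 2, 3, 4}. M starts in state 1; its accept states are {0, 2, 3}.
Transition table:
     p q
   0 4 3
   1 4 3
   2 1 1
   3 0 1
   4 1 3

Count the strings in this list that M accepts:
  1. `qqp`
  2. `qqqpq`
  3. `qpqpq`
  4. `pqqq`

`qqp`: rejected
`qqqpq`: accepted
`qpqpq`: accepted
`pqqq`: accepted

3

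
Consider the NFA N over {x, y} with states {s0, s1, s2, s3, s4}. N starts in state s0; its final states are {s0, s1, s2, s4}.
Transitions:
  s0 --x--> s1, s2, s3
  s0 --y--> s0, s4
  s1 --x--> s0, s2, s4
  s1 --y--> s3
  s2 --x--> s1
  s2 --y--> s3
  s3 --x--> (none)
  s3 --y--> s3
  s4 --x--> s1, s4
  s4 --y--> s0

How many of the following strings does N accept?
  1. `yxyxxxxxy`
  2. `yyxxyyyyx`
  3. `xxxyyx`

`yxyxxxxxy`: accepted
`yyxxyyyyx`: accepted
`xxxyyx`: accepted

3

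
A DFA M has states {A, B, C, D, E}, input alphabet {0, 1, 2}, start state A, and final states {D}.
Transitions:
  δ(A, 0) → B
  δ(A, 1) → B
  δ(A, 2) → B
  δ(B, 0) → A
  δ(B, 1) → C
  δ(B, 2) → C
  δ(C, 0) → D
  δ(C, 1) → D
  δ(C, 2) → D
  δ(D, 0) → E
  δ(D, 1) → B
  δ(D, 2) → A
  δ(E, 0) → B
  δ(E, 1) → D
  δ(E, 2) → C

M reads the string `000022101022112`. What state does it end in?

A --0--> B
B --0--> A
A --0--> B
B --0--> A
A --2--> B
B --2--> C
C --1--> D
D --0--> E
E --1--> D
D --0--> E
E --2--> C
C --2--> D
D --1--> B
B --1--> C
C --2--> D

D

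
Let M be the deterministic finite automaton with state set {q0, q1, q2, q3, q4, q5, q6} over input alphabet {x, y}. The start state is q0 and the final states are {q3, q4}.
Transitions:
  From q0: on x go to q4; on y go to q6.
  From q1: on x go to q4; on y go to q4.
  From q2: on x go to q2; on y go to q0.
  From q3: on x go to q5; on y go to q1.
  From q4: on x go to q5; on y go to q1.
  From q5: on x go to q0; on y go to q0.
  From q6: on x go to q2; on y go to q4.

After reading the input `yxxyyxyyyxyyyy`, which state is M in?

q1

q0 --y--> q6
q6 --x--> q2
q2 --x--> q2
q2 --y--> q0
q0 --y--> q6
q6 --x--> q2
q2 --y--> q0
q0 --y--> q6
q6 --y--> q4
q4 --x--> q5
q5 --y--> q0
q0 --y--> q6
q6 --y--> q4
q4 --y--> q1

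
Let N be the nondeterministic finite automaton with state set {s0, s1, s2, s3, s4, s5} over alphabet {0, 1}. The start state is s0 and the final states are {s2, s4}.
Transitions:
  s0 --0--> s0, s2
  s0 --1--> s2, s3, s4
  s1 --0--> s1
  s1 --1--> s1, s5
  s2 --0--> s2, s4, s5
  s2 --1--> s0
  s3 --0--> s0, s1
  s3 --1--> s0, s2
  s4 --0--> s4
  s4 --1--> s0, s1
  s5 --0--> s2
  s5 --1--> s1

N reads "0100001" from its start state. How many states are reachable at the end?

6

Start: {s0}
read 0: {s0, s2}
read 1: {s0, s2, s3, s4}
read 0: {s0, s1, s2, s4, s5}
read 0: {s0, s1, s2, s4, s5}
read 0: {s0, s1, s2, s4, s5}
read 0: {s0, s1, s2, s4, s5}
read 1: {s0, s1, s2, s3, s4, s5}
Final reachable set {s0, s1, s2, s3, s4, s5} has 6 states.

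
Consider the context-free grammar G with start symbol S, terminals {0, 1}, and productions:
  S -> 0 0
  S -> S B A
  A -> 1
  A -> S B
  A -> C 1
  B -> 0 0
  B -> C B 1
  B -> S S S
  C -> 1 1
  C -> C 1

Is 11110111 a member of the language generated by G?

no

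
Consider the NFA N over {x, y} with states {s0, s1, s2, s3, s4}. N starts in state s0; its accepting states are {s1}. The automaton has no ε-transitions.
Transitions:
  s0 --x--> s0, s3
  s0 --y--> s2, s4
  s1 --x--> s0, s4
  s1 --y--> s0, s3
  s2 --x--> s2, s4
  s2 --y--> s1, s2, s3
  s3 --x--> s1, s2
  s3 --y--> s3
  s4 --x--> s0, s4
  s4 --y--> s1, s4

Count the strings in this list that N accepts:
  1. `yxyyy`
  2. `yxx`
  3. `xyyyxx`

2

`yxyyy`: accepted
`yxx`: rejected
`xyyyxx`: accepted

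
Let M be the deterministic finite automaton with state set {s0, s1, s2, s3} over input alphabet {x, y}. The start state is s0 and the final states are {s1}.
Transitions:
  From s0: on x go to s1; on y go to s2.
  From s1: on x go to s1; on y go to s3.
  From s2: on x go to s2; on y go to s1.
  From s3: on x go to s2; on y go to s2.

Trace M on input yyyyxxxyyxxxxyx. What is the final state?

s0 --y--> s2
s2 --y--> s1
s1 --y--> s3
s3 --y--> s2
s2 --x--> s2
s2 --x--> s2
s2 --x--> s2
s2 --y--> s1
s1 --y--> s3
s3 --x--> s2
s2 --x--> s2
s2 --x--> s2
s2 --x--> s2
s2 --y--> s1
s1 --x--> s1

s1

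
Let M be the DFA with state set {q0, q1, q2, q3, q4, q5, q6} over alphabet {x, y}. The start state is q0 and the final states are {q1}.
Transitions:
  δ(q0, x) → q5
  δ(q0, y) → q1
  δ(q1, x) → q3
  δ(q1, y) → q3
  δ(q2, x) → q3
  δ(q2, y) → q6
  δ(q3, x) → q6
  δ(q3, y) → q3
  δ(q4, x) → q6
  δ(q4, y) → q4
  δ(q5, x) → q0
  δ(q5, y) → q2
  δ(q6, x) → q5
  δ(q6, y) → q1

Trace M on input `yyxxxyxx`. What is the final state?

q0 --y--> q1
q1 --y--> q3
q3 --x--> q6
q6 --x--> q5
q5 --x--> q0
q0 --y--> q1
q1 --x--> q3
q3 --x--> q6

q6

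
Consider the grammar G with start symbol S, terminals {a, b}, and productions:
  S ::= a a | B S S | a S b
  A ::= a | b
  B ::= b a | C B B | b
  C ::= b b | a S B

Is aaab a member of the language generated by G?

S ⇒ aSb ⇒ aaab

yes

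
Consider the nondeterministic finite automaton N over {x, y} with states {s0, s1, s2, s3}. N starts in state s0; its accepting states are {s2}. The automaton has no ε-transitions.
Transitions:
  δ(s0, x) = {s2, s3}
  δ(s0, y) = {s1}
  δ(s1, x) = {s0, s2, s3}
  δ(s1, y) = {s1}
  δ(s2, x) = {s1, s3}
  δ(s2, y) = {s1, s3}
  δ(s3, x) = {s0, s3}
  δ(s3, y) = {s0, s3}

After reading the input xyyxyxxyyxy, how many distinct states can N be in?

Start: {s0}
read x: {s2, s3}
read y: {s0, s1, s3}
read y: {s0, s1, s3}
read x: {s0, s2, s3}
read y: {s0, s1, s3}
read x: {s0, s2, s3}
read x: {s0, s1, s2, s3}
read y: {s0, s1, s3}
read y: {s0, s1, s3}
read x: {s0, s2, s3}
read y: {s0, s1, s3}
Final reachable set {s0, s1, s3} has 3 states.

3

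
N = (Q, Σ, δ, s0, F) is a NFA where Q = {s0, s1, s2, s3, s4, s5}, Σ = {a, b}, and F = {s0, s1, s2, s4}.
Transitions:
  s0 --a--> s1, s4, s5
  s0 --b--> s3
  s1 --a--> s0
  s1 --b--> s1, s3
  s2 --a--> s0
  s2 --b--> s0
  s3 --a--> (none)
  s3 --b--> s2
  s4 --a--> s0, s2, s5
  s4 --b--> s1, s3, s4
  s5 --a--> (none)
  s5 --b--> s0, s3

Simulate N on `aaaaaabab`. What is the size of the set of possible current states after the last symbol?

Start: {s0}
read a: {s1, s4, s5}
read a: {s0, s2, s5}
read a: {s0, s1, s4, s5}
read a: {s0, s1, s2, s4, s5}
read a: {s0, s1, s2, s4, s5}
read a: {s0, s1, s2, s4, s5}
read b: {s0, s1, s3, s4}
read a: {s0, s1, s2, s4, s5}
read b: {s0, s1, s3, s4}
Final reachable set {s0, s1, s3, s4} has 4 states.

4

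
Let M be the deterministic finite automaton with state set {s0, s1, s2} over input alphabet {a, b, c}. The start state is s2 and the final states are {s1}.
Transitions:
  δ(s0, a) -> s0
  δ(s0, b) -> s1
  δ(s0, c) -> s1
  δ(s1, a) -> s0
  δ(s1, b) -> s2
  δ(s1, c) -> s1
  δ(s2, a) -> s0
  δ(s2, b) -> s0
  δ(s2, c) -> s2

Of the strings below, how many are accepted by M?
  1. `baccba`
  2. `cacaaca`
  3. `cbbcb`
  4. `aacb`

0

`baccba`: rejected
`cacaaca`: rejected
`cbbcb`: rejected
`aacb`: rejected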